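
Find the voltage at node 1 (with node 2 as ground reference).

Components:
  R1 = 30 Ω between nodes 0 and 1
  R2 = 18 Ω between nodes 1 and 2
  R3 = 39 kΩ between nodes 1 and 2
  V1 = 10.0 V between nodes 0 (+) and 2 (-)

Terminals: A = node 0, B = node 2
Nodal analysis, taking node 2 as the 0 V reference.
Source V1 fixes V_0 = 10 V.
KCL at each unknown node (sum of currents leaving = 0; resistances in Ω):
  Node 1: (V_1 - 10)/30 + (V_1 - 0)/18 + (V_1 - 0)/39000 = 0
Collecting terms: 0.08891 × V_1 = 0.3333  =>  V_1 = 3.749 V
The requested potential is V_1 = 3.749 V.

Final answer: V_1 = 3.749 V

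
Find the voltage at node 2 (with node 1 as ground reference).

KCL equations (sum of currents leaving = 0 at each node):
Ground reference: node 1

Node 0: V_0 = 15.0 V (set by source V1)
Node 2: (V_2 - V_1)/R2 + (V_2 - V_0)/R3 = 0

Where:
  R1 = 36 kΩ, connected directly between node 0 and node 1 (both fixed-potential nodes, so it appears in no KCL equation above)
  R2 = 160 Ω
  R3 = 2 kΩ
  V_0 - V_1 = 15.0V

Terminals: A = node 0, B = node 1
Nodal analysis, taking node 1 as the 0 V reference.
Source V1 fixes V_0 = 15 V.
KCL at each unknown node (sum of currents leaving = 0; resistances in Ω):
  Node 2: (V_2 - 0)/160 + (V_2 - 15)/2000 = 0
Collecting terms: 0.00675 × V_2 = 0.0075  =>  V_2 = 1.111 V
The requested potential is V_2 = 1.111 V.

Final answer: V_2 = 1.111 V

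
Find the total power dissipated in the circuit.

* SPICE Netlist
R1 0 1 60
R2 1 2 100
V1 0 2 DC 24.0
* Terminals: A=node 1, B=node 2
Nodal analysis, taking node 2 as the 0 V reference.
Source V1 fixes V_0 = 24 V.
KCL at each unknown node (sum of currents leaving = 0; resistances in Ω):
  Node 1: (V_1 - 24)/60 + (V_1 - 0)/100 = 0
Collecting terms: 0.02667 × V_1 = 0.4  =>  V_1 = 15 V
Power in each resistor, P = (ΔV)²/R:
  P_R1 = (24 - 15)²/60 = 1.35 W
  P_R2 = (15 - 0)²/100 = 2.25 W
P_total = P_R1 + P_R2 = 3.6 W

Final answer: 3.6 W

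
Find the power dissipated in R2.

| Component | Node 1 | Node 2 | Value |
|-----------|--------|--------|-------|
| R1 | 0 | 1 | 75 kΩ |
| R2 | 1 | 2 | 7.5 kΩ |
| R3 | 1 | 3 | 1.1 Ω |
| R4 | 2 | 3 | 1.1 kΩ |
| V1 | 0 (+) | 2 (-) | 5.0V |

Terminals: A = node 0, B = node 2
Nodal analysis, taking node 2 as the 0 V reference.
Source V1 fixes V_0 = 5 V.
KCL at each unknown node (sum of currents leaving = 0; resistances in Ω):
  Node 1: (V_1 - 5)/75000 + (V_1 - 0)/7500 + (V_1 - V_3)/1.1 = 0
  Node 3: (V_3 - V_1)/1.1 + (V_3 - 0)/1100 = 0
Collecting terms (coefficients in siemens):
  0.9092·V_1 - 0.9091·V_3 = 0.00006667
  0.91·V_3 - 0.9091·V_1 = 0
Determinant D = (0.9092)(0.91) - (-0.9091)(-0.9091) = 0.0009599
V_1 = [(0.00006667)(0.91) - (-0.9091)(0)]/D = 0.0632 V
V_3 = [(0.9092)(0) - (0.00006667)(-0.9091)]/D = 0.06314 V
I_R2 = (V_1 - V_2)/R2 = (0.0632 - 0)/7500 = 0.000008427 A
P_R2 = I_R2² × R2 = (0.000008427)² × 7500 = 0.0000005326 W

Final answer: 5.326e-07 W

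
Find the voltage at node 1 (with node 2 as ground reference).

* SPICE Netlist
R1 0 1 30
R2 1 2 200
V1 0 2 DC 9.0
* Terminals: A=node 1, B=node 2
Nodal analysis, taking node 2 as the 0 V reference.
Source V1 fixes V_0 = 9 V.
KCL at each unknown node (sum of currents leaving = 0; resistances in Ω):
  Node 1: (V_1 - 9)/30 + (V_1 - 0)/200 = 0
Collecting terms: 0.03833 × V_1 = 0.3  =>  V_1 = 7.826 V
The requested potential is V_1 = 7.826 V.

Final answer: V_1 = 7.826 V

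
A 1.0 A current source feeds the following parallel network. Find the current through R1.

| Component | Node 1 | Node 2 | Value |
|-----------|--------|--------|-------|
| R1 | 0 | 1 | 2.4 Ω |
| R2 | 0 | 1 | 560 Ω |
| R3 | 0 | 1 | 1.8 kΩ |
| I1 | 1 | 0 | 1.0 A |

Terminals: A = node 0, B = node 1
All resistors sit directly between nodes 0 and 1, so they are in parallel and share one voltage V; the full source current 1 A splits among them.
1/R_par = 1/2.4 + 1/560 + 1/1800 = 0.419 S  =>  R_par = 2.387 Ω
V = I × R_par = 1 × 2.387 = 2.387 V
I_R1 = V/R1 = 2.387/2.4 = 0.9944 A

Final answer: 0.9944 A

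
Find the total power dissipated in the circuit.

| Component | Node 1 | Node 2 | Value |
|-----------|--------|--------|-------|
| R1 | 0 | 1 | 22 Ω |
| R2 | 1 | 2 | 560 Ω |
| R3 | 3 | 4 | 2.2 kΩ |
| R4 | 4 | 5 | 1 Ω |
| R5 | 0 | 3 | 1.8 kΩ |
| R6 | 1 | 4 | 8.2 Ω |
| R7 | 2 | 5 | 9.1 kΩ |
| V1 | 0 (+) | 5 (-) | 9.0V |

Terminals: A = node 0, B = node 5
Nodal analysis, taking node 5 as the 0 V reference.
Source V1 fixes V_0 = 9 V.
KCL at each unknown node (sum of currents leaving = 0; resistances in Ω):
  Node 1: (V_1 - 9)/22 + (V_1 - V_2)/560 + (V_1 - V_4)/8.2 = 0
  Node 2: (V_2 - V_1)/560 + (V_2 - 0)/9100 = 0
  Node 3: (V_3 - V_4)/2200 + (V_3 - 9)/1800 = 0
  Node 4: (V_4 - V_3)/2200 + (V_4 - 0)/1 + (V_4 - V_1)/8.2 = 0
Collecting terms (coefficients in siemens):
  0.1692·V_1 - 0.001786·V_2 - 0.122·V_4 = 0.4091
  0.001896·V_2 - 0.001786·V_1 = 0
  0.00101·V_3 - 0.0004545·V_4 = 0.005
  1.122·V_4 - 0.122·V_1 - 0.0004545·V_3 = 0
Solving these 4 simultaneous equations (Gaussian elimination) gives:
  V_1 = 2.654 V, V_2 = 2.5 V, V_3 = 5.081 V, V_4 = 0.2904 V
Power in each resistor, P = (ΔV)²/R:
  P_R1 = (9 - 2.654)²/22 = 1.831 W
  P_R2 = (2.654 - 2.5)²/560 = 0.00004226 W
  P_R3 = (5.081 - 0.2904)²/2200 = 0.01043 W
  P_R4 = (0.2904 - 0)²/1 = 0.08432 W
  P_R5 = (9 - 5.081)²/1800 = 0.008534 W
  P_R6 = (2.654 - 0.2904)²/8.2 = 0.6811 W
  P_R7 = (2.5 - 0)²/9100 = 0.0006867 W
P_total = P_R1 + P_R2 + P_R3 + P_R4 + P_R5 + P_R6 + P_R7 = 2.616 W

Final answer: 2.616 W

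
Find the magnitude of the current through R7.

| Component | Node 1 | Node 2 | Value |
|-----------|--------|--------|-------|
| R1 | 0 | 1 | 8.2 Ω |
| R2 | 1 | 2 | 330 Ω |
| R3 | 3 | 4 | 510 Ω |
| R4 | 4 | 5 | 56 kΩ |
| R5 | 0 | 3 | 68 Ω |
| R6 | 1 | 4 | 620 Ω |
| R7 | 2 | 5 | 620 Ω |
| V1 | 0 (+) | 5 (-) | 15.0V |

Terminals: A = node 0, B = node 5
Nodal analysis, taking node 5 as the 0 V reference.
Source V1 fixes V_0 = 15 V.
KCL at each unknown node (sum of currents leaving = 0; resistances in Ω):
  Node 1: (V_1 - 15)/8.2 + (V_1 - V_2)/330 + (V_1 - V_4)/620 = 0
  Node 2: (V_2 - V_1)/330 + (V_2 - 0)/620 = 0
  Node 3: (V_3 - V_4)/510 + (V_3 - 15)/68 = 0
  Node 4: (V_4 - V_3)/510 + (V_4 - 0)/56000 + (V_4 - V_1)/620 = 0
Collecting terms (coefficients in siemens):
  0.1266·V_1 - 0.00303·V_2 - 0.001613·V_4 = 1.829
  0.004643·V_2 - 0.00303·V_1 = 0
  0.01667·V_3 - 0.001961·V_4 = 0.2206
  0.003592·V_4 - 0.001613·V_1 - 0.001961·V_3 = 0
Solving these 4 simultaneous equations (Gaussian elimination) gives:
  V_1 = 14.87 V, V_2 = 9.706 V, V_3 = 14.98 V, V_4 = 14.86 V
I_R7 = (V_2 - V_5)/R7 = (9.706 - 0)/620 = 0.01565 A
|I_R7| = 0.01565 A

Final answer: |I_R7| = 0.01565 A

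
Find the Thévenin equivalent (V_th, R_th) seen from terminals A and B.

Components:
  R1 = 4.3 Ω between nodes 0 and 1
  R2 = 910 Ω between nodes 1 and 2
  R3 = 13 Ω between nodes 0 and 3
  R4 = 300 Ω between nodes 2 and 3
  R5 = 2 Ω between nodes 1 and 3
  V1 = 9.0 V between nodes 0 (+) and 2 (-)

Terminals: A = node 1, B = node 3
Step 1 — V_th is the open-circuit voltage V_A - V_B (nothing connected across the terminals).
Nodal analysis, taking node 2 as the 0 V reference.
Source V1 fixes V_0 = 9 V.
KCL at each unknown node (sum of currents leaving = 0; resistances in Ω):
  Node 1: (V_1 - 9)/4.3 + (V_1 - 0)/910 + (V_1 - V_3)/2 = 0
  Node 3: (V_3 - 9)/13 + (V_3 - 0)/300 + (V_3 - V_1)/2 = 0
Collecting terms (coefficients in siemens):
  0.7337·V_1 - 0.5·V_3 = 2.093
  0.5803·V_3 - 0.5·V_1 = 0.6923
Determinant D = (0.7337)(0.5803) - (-0.5)(-0.5) = 0.1757
V_1 = [(2.093)(0.5803) - (-0.5)(0.6923)]/D = 8.882 V
V_3 = [(0.7337)(0.6923) - (2.093)(-0.5)]/D = 8.847 V
V_th = V_1 - V_3 = 8.882 - 8.847 = 0.03538 V
Step 2 — R_th: zero the source — replace V1 by a short circuit (node 2 merges into node 0) — and find the resistance seen between A (node 1) and B (node 3).
Reduce the network between node 1 (A) and node 3 (B) by series/parallel combination:
  Rp1 = R1 ‖ R2 (parallel, both between nodes 0 and 1) = 1/(1/4.3 + 1/910) = 4.28 Ω
  Rp2 = R3 ‖ R4 (parallel, both between nodes 0 and 3) = 1/(1/13 + 1/300) = 12.46 Ω
  Rs1 = Rp1 + Rp2 (series, joined only at node 0) = 4.28 + 12.46 = 16.74 Ω
  Rp3 = R5 ‖ Rs1 (parallel, both between nodes 1 and 3) = 1/(1/2 + 1/16.74) = 1.787 Ω
R_th = 1.787 Ω

Final answer: V_th = 0.03538 V, R_th = 1.787 Ω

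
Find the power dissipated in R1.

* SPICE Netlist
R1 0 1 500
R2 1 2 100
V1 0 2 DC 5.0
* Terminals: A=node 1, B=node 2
Nodal analysis, taking node 2 as the 0 V reference.
Source V1 fixes V_0 = 5 V.
KCL at each unknown node (sum of currents leaving = 0; resistances in Ω):
  Node 1: (V_1 - 5)/500 + (V_1 - 0)/100 = 0
Collecting terms: 0.012 × V_1 = 0.01  =>  V_1 = 0.8333 V
I_R1 = (V_0 - V_1)/R1 = (5 - 0.8333)/500 = 0.008333 A
P_R1 = I_R1² × R1 = (0.008333)² × 500 = 0.03472 W

Final answer: 0.03472 W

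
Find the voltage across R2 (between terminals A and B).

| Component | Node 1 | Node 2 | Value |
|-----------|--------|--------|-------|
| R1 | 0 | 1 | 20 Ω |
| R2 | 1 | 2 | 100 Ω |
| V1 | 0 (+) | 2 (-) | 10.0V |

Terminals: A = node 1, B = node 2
R1 and R2 are in series across V1 (node 0 → node 1 → node 2), and the output A–B is taken across R2, so this is a voltage divider.
Series current: I = V1/(R1 + R2) = 10/(20 + 100) = 10/120 = 0.08333 A
V_R2 = I × R2 = V1 × R2/(R1 + R2) = 10 × 100/120 = 8.333 V

Final answer: 8.333 V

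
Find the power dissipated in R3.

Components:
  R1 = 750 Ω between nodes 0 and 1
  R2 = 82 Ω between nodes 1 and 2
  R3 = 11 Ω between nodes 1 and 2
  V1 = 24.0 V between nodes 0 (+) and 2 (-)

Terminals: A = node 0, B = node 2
Nodal analysis, taking node 2 as the 0 V reference.
Source V1 fixes V_0 = 24 V.
KCL at each unknown node (sum of currents leaving = 0; resistances in Ω):
  Node 1: (V_1 - 24)/750 + (V_1 - 0)/82 + (V_1 - 0)/11 = 0
Collecting terms: 0.1044 × V_1 = 0.032  =>  V_1 = 0.3064 V
I_R3 = (V_1 - V_2)/R3 = (0.3064 - 0)/11 = 0.02785 A
P_R3 = I_R3² × R3 = (0.02785)² × 11 = 0.008535 W

Final answer: 0.008535 W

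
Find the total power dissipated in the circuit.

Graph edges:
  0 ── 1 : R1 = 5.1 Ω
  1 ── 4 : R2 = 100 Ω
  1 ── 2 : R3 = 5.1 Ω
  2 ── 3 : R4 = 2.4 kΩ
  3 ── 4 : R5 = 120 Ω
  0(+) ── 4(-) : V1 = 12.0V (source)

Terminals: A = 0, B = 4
Nodal analysis, taking node 4 as the 0 V reference.
Source V1 fixes V_0 = 12 V.
KCL at each unknown node (sum of currents leaving = 0; resistances in Ω):
  Node 1: (V_1 - 12)/5.1 + (V_1 - 0)/100 + (V_1 - V_2)/5.1 = 0
  Node 2: (V_2 - V_1)/5.1 + (V_2 - V_3)/2400 = 0
  Node 3: (V_3 - V_2)/2400 + (V_3 - 0)/120 = 0
Collecting terms (coefficients in siemens):
  0.4022·V_1 - 0.1961·V_2 = 2.353
  0.1965·V_2 - 0.1961·V_1 - 0.0004167·V_3 = 0
  0.00875·V_3 - 0.0004167·V_2 = 0
Solving these 3 simultaneous equations (Gaussian elimination) gives:
  V_1 = 11.4 V, V_2 = 11.37 V, V_3 = 0.5416 V
Power in each resistor, P = (ΔV)²/R:
  P_R1 = (12 - 11.4)²/5.1 = 0.07158 W
  P_R2 = (11.4 - 0)²/100 = 1.299 W
  P_R3 = (11.4 - 11.37)²/5.1 = 0.0001039 W
  P_R4 = (11.37 - 0.5416)²/2400 = 0.04888 W
  P_R5 = (0.5416 - 0)²/120 = 0.002444 W
P_total = P_R1 + P_R2 + P_R3 + P_R4 + P_R5 = 1.422 W

Final answer: 1.422 W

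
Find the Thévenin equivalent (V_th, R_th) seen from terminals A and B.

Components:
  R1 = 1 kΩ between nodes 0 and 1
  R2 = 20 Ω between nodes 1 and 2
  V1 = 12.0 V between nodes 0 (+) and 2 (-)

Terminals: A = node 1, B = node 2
Step 1 — V_th is the open-circuit voltage V_A - V_B (nothing connected across the terminals).
Nodal analysis, taking node 2 as the 0 V reference.
Source V1 fixes V_0 = 12 V.
KCL at each unknown node (sum of currents leaving = 0; resistances in Ω):
  Node 1: (V_1 - 12)/1000 + (V_1 - 0)/20 = 0
Collecting terms: 0.051 × V_1 = 0.012  =>  V_1 = 0.2353 V
V_th = V_1 - V_2 = 0.2353 - 0 = 0.2353 V
Step 2 — R_th: zero the source — replace V1 by a short circuit (node 2 merges into node 0) — and find the resistance seen between A (node 1) and B (node 0).
Reduce the network between node 1 (A) and node 0 (B) by series/parallel combination:
  Rp1 = R1 ‖ R2 (parallel, both between nodes 0 and 1) = 1/(1/1000 + 1/20) = 19.61 Ω
R_th = 19.61 Ω

Final answer: V_th = 0.2353 V, R_th = 19.61 Ω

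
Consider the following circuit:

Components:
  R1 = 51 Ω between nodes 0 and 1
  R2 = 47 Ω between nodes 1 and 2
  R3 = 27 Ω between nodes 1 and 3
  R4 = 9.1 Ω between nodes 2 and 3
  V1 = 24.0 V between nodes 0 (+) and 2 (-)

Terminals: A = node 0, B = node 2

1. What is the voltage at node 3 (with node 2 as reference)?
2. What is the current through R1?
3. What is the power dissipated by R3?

Nodal analysis, taking node 2 as the 0 V reference.
Source V1 fixes V_0 = 24 V.
KCL at each unknown node (sum of currents leaving = 0; resistances in Ω):
  Node 1: (V_1 - 24)/51 + (V_1 - 0)/47 + (V_1 - V_3)/27 = 0
  Node 3: (V_3 - V_1)/27 + (V_3 - 0)/9.1 = 0
Collecting terms (coefficients in siemens):
  0.07792·V_1 - 0.03704·V_3 = 0.4706
  0.1469·V_3 - 0.03704·V_1 = 0
Determinant D = (0.07792)(0.1469) - (-0.03704)(-0.03704) = 0.01008
V_1 = [(0.4706)(0.1469) - (-0.03704)(0)]/D = 6.861 V
V_3 = [(0.07792)(0) - (0.4706)(-0.03704)]/D = 1.73 V
Part 1:
  Read off the nodal solution: V_3 = 1.73 V
Part 2:
  I_R1 = (V_0 - V_1)/R1 = (24 - 6.861)/51 = 0.3361 A
  Magnitude: I_R1 = 0.3361 A
Part 3:
  I_R3 = (V_1 - V_3)/R3 = (6.861 - 1.73)/27 = 0.1901 A
  P_R3 = I_R3² × R3 = (0.1901)² × 27 = 0.9754 W

Final answers:
1. V_3 = 1.73 V
2. I_R1 = 0.3361 A
3. P_R3 = 0.9754 W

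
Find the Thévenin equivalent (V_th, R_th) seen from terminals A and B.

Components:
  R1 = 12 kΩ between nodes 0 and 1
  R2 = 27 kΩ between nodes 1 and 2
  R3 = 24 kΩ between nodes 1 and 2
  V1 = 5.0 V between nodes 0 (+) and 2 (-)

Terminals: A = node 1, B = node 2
Step 1 — V_th is the open-circuit voltage V_A - V_B (nothing connected across the terminals).
Nodal analysis, taking node 2 as the 0 V reference.
Source V1 fixes V_0 = 5 V.
KCL at each unknown node (sum of currents leaving = 0; resistances in Ω):
  Node 1: (V_1 - 5)/12000 + (V_1 - 0)/27000 + (V_1 - 0)/24000 = 0
Collecting terms: 0.000162 × V_1 = 0.0004167  =>  V_1 = 2.571 V
V_th = V_1 - V_2 = 2.571 - 0 = 2.571 V
Step 2 — R_th: zero the source — replace V1 by a short circuit (node 2 merges into node 0) — and find the resistance seen between A (node 1) and B (node 0).
Reduce the network between node 1 (A) and node 0 (B) by series/parallel combination:
  Rp1 = R1 ‖ R2 ‖ R3 (parallel, all between nodes 0 and 1) = 1/(1/12000 + 1/27000 + 1/24000) = 6171 Ω
R_th = 6.171 kΩ

Final answer: V_th = 2.571 V, R_th = 6.171 kΩ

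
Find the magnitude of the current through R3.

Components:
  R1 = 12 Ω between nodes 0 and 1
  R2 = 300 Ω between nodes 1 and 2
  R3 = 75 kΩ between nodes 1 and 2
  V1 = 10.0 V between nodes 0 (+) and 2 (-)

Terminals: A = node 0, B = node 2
Nodal analysis, taking node 2 as the 0 V reference.
Source V1 fixes V_0 = 10 V.
KCL at each unknown node (sum of currents leaving = 0; resistances in Ω):
  Node 1: (V_1 - 10)/12 + (V_1 - 0)/300 + (V_1 - 0)/75000 = 0
Collecting terms: 0.08668 × V_1 = 0.8333  =>  V_1 = 9.614 V
I_R3 = (V_1 - V_2)/R3 = (9.614 - 0)/75000 = 0.0001282 A
|I_R3| = 0.0001282 A

Final answer: |I_R3| = 0.0001282 A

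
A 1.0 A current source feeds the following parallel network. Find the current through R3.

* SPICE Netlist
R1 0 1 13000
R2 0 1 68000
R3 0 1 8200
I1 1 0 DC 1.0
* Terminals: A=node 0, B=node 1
All resistors sit directly between nodes 0 and 1, so they are in parallel and share one voltage V; the full source current 1 A splits among them.
1/R_par = 1/13000 + 1/68000 + 1/8200 = 0.0002136 S  =>  R_par = 4682 Ω
V = I × R_par = 1 × 4682 = 4682 V
I_R3 = V/R3 = 4682/8200 = 0.571 A

Final answer: 0.571 A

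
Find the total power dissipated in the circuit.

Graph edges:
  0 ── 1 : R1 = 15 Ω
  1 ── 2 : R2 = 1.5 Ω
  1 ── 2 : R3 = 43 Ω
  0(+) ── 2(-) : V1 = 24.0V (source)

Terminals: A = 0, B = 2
Nodal analysis, taking node 2 as the 0 V reference.
Source V1 fixes V_0 = 24 V.
KCL at each unknown node (sum of currents leaving = 0; resistances in Ω):
  Node 1: (V_1 - 24)/15 + (V_1 - 0)/1.5 + (V_1 - 0)/43 = 0
Collecting terms: 0.7566 × V_1 = 1.6  =>  V_1 = 2.115 V
Power in each resistor, P = (ΔV)²/R:
  P_R1 = (24 - 2.115)²/15 = 31.93 W
  P_R2 = (2.115 - 0)²/1.5 = 2.981 W
  P_R3 = (2.115 - 0)²/43 = 0.104 W
P_total = P_R1 + P_R2 + P_R3 = 35.02 W

Final answer: 35.02 W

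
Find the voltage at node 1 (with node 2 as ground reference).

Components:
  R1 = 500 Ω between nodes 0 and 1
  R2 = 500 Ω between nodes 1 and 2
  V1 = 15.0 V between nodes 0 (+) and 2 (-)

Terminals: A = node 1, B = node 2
Nodal analysis, taking node 2 as the 0 V reference.
Source V1 fixes V_0 = 15 V.
KCL at each unknown node (sum of currents leaving = 0; resistances in Ω):
  Node 1: (V_1 - 15)/500 + (V_1 - 0)/500 = 0
Collecting terms: 0.004 × V_1 = 0.03  =>  V_1 = 7.5 V
The requested potential is V_1 = 7.5 V.

Final answer: V_1 = 7.5 V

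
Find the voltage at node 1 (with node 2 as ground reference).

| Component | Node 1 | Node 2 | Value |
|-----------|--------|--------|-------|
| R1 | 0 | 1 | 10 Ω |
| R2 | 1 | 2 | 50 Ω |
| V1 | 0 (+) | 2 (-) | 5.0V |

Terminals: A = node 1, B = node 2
Nodal analysis, taking node 2 as the 0 V reference.
Source V1 fixes V_0 = 5 V.
KCL at each unknown node (sum of currents leaving = 0; resistances in Ω):
  Node 1: (V_1 - 5)/10 + (V_1 - 0)/50 = 0
Collecting terms: 0.12 × V_1 = 0.5  =>  V_1 = 4.167 V
The requested potential is V_1 = 4.167 V.

Final answer: V_1 = 4.167 V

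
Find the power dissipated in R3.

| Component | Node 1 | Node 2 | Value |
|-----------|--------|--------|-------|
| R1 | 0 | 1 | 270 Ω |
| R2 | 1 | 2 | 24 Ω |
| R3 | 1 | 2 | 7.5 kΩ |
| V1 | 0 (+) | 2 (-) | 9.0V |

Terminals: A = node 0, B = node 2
Nodal analysis, taking node 2 as the 0 V reference.
Source V1 fixes V_0 = 9 V.
KCL at each unknown node (sum of currents leaving = 0; resistances in Ω):
  Node 1: (V_1 - 9)/270 + (V_1 - 0)/24 + (V_1 - 0)/7500 = 0
Collecting terms: 0.0455 × V_1 = 0.03333  =>  V_1 = 0.7325 V
I_R3 = (V_1 - V_2)/R3 = (0.7325 - 0)/7500 = 0.00009767 A
P_R3 = I_R3² × R3 = (0.00009767)² × 7500 = 0.00007155 W

Final answer: 7.155e-05 W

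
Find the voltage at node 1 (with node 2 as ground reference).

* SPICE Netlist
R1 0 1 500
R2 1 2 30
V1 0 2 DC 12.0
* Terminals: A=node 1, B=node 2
Nodal analysis, taking node 2 as the 0 V reference.
Source V1 fixes V_0 = 12 V.
KCL at each unknown node (sum of currents leaving = 0; resistances in Ω):
  Node 1: (V_1 - 12)/500 + (V_1 - 0)/30 = 0
Collecting terms: 0.03533 × V_1 = 0.024  =>  V_1 = 0.6792 V
The requested potential is V_1 = 0.6792 V.

Final answer: V_1 = 0.6792 V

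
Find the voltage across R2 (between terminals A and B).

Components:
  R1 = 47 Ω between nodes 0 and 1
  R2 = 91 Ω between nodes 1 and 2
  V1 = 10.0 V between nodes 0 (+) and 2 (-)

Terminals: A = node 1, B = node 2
R1 and R2 are in series across V1 (node 0 → node 1 → node 2), and the output A–B is taken across R2, so this is a voltage divider.
Series current: I = V1/(R1 + R2) = 10/(47 + 91) = 10/138 = 0.07246 A
V_R2 = I × R2 = V1 × R2/(R1 + R2) = 10 × 91/138 = 6.594 V

Final answer: 6.594 V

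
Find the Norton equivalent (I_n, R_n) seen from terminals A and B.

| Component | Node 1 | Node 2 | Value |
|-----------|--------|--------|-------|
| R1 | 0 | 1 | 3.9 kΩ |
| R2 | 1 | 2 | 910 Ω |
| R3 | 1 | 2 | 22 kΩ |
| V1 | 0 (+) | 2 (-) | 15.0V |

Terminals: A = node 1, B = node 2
Find the Thévenin equivalent first; then I_n = V_th/R_th and R_n = R_th.
Step 1 — V_th is the open-circuit voltage V_A - V_B (nothing connected across the terminals).
Nodal analysis, taking node 2 as the 0 V reference.
Source V1 fixes V_0 = 15 V.
KCL at each unknown node (sum of currents leaving = 0; resistances in Ω):
  Node 1: (V_1 - 15)/3900 + (V_1 - 0)/910 + (V_1 - 0)/22000 = 0
Collecting terms: 0.001401 × V_1 = 0.003846  =>  V_1 = 2.746 V
V_th = V_1 - V_2 = 2.746 - 0 = 2.746 V
Step 2 — R_th: zero the source — replace V1 by a short circuit (node 2 merges into node 0) — and find the resistance seen between A (node 1) and B (node 0).
Reduce the network between node 1 (A) and node 0 (B) by series/parallel combination:
  Rp1 = R1 ‖ R2 ‖ R3 (parallel, all between nodes 0 and 1) = 1/(1/3900 + 1/910 + 1/22000) = 713.9 Ω
R_th = 713.9 Ω
I_n = V_th/R_th = 2.746/713.9 = 0.003846 A, and R_n = R_th = 713.9 Ω

Final answer: I_n = 0.003846 A, R_n = 713.9 Ω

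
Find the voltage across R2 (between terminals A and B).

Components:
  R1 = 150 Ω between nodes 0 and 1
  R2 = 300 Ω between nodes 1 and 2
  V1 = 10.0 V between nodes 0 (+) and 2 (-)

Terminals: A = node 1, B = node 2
R1 and R2 are in series across V1 (node 0 → node 1 → node 2), and the output A–B is taken across R2, so this is a voltage divider.
Series current: I = V1/(R1 + R2) = 10/(150 + 300) = 10/450 = 0.02222 A
V_R2 = I × R2 = V1 × R2/(R1 + R2) = 10 × 300/450 = 6.667 V

Final answer: 6.667 V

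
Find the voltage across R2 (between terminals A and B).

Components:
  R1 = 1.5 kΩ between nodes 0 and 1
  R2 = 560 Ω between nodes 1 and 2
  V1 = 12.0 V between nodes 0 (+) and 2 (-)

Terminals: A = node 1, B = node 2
R1 and R2 are in series across V1 (node 0 → node 1 → node 2), and the output A–B is taken across R2, so this is a voltage divider.
Series current: I = V1/(R1 + R2) = 12/(1500 + 560) = 12/2060 = 0.005825 A
V_R2 = I × R2 = V1 × R2/(R1 + R2) = 12 × 560/2060 = 3.262 V

Final answer: 3.262 V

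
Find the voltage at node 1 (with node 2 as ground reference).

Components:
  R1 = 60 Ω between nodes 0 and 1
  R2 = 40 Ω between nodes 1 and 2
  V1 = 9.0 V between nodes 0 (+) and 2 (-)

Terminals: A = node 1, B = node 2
Nodal analysis, taking node 2 as the 0 V reference.
Source V1 fixes V_0 = 9 V.
KCL at each unknown node (sum of currents leaving = 0; resistances in Ω):
  Node 1: (V_1 - 9)/60 + (V_1 - 0)/40 = 0
Collecting terms: 0.04167 × V_1 = 0.15  =>  V_1 = 3.6 V
The requested potential is V_1 = 3.6 V.

Final answer: V_1 = 3.6 V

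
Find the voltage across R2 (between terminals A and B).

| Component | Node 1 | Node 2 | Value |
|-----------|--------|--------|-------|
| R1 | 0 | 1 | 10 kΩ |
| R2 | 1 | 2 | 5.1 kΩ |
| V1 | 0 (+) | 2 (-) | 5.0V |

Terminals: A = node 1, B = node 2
R1 and R2 are in series across V1 (node 0 → node 1 → node 2), and the output A–B is taken across R2, so this is a voltage divider.
Series current: I = V1/(R1 + R2) = 5/(10000 + 5100) = 5/15100 = 0.0003311 A
V_R2 = I × R2 = V1 × R2/(R1 + R2) = 5 × 5100/15100 = 1.689 V

Final answer: 1.689 V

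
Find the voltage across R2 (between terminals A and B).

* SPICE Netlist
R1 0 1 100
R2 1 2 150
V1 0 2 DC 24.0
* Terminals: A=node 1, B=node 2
R1 and R2 are in series across V1 (node 0 → node 1 → node 2), and the output A–B is taken across R2, so this is a voltage divider.
Series current: I = V1/(R1 + R2) = 24/(100 + 150) = 24/250 = 0.096 A
V_R2 = I × R2 = V1 × R2/(R1 + R2) = 24 × 150/250 = 14.4 V

Final answer: 14.4 V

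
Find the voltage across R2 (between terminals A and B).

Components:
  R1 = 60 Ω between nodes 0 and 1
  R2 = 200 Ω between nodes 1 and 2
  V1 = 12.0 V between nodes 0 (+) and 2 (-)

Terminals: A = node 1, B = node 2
R1 and R2 are in series across V1 (node 0 → node 1 → node 2), and the output A–B is taken across R2, so this is a voltage divider.
Series current: I = V1/(R1 + R2) = 12/(60 + 200) = 12/260 = 0.04615 A
V_R2 = I × R2 = V1 × R2/(R1 + R2) = 12 × 200/260 = 9.231 V

Final answer: 9.231 V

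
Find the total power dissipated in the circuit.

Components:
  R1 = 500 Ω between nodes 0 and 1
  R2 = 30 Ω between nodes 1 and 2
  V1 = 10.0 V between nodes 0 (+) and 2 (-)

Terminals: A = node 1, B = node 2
Nodal analysis, taking node 2 as the 0 V reference.
Source V1 fixes V_0 = 10 V.
KCL at each unknown node (sum of currents leaving = 0; resistances in Ω):
  Node 1: (V_1 - 10)/500 + (V_1 - 0)/30 = 0
Collecting terms: 0.03533 × V_1 = 0.02  =>  V_1 = 0.566 V
Power in each resistor, P = (ΔV)²/R:
  P_R1 = (10 - 0.566)²/500 = 0.178 W
  P_R2 = (0.566 - 0)²/30 = 0.01068 W
P_total = P_R1 + P_R2 = 0.1887 W

Final answer: 0.1887 W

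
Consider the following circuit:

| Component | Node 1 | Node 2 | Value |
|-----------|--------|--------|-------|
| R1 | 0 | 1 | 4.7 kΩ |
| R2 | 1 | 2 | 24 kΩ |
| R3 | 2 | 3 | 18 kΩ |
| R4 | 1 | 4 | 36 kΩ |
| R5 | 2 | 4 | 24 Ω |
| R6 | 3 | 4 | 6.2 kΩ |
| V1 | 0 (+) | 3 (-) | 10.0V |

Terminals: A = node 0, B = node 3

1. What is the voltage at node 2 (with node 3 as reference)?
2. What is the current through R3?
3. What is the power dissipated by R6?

Nodal analysis, taking node 3 as the 0 V reference.
Source V1 fixes V_0 = 10 V.
KCL at each unknown node (sum of currents leaving = 0; resistances in Ω):
  Node 1: (V_1 - 10)/4700 + (V_1 - V_2)/24000 + (V_1 - V_4)/36000 = 0
  Node 2: (V_2 - V_1)/24000 + (V_2 - 0)/18000 + (V_2 - V_4)/24 = 0
  Node 4: (V_4 - V_1)/36000 + (V_4 - V_2)/24 + (V_4 - 0)/6200 = 0
Collecting terms (coefficients in siemens):
  0.0002822·V_1 - 0.00004167·V_2 - 0.00002778·V_4 = 0.002128
  0.04176·V_2 - 0.00004167·V_1 - 0.04167·V_4 = 0
  0.04186·V_4 - 0.00002778·V_1 - 0.04167·V_2 = 0
Solving these 3 simultaneous equations (Gaussian elimination) gives:
  V_1 = 8.018 V, V_2 = 1.947 V, V_4 = 1.944 V
Part 1:
  Read off the nodal solution: V_2 = 1.947 V
Part 2:
  I_R3 = (V_2 - V_3)/R3 = (1.947 - 0)/18000 = 0.0001082 A
  Magnitude: I_R3 = 0.0001082 A
Part 3:
  I_R6 = (V_3 - V_4)/R6 = (0 - 1.944)/6200 = -0.0003135 A
  P_R6 = I_R6² × R6 = (-0.0003135)² × 6200 = 0.0006094 W

Final answers:
1. V_2 = 1.947 V
2. I_R3 = 0.0001082 A
3. P_R6 = 0.0006094 W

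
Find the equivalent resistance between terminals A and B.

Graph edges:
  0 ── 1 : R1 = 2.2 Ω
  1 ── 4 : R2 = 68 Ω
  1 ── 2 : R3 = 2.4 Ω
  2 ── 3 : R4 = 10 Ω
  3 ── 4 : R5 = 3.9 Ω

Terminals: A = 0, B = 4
Reduce the network between node 0 (A) and node 4 (B) by series/parallel combination:
  Rs1 = R3 + R4 (series, joined only at node 2) = 2.4 + 10 = 12.4 Ω
  Rs2 = R5 + Rs1 (series, joined only at node 3) = 3.9 + 12.4 = 16.3 Ω
  Rp1 = R2 ‖ Rs2 (parallel, both between nodes 1 and 4) = 1/(1/68 + 1/16.3) = 13.15 Ω
  Rs3 = R1 + Rp1 (series, joined only at node 1) = 2.2 + 13.15 = 15.35 Ω
R_eq = 15.35 Ω

Final answer: 15.35 Ω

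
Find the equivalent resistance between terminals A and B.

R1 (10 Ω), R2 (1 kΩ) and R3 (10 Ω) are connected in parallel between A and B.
Reduce the network between node 0 (A) and node 1 (B) by series/parallel combination:
  Rp1 = R1 ‖ R2 ‖ R3 (parallel, all between nodes 0 and 1) = 1/(1/10 + 1/1000 + 1/10) = 4.975 Ω
R_eq = 4.975 Ω

Final answer: 4.975 Ω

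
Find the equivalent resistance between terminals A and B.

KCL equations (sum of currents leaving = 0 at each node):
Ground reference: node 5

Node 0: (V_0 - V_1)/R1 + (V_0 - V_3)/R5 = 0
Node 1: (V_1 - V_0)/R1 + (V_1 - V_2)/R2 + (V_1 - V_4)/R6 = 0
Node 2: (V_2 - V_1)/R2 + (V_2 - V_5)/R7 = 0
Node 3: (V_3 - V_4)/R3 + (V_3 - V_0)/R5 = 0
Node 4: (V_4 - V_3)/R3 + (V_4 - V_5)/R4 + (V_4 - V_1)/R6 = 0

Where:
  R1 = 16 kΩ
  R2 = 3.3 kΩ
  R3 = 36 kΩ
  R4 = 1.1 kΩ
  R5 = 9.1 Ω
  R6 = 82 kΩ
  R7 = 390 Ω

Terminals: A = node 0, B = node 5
The network is not a plain series/parallel combination. Inject a 1 A test current into terminal A (node 0) and return it from terminal B (node 5); then R_eq = V_A / (1 A).
Nodal analysis, taking node 5 as the 0 V reference.
Current source I_test pushes 1 A into node 0 and draws it out of node 5.
KCL at each unknown node (sum of currents leaving = 0; resistances in Ω):
  Node 0: (V_0 - V_1)/16000 + (V_0 - V_3)/9.1 - 1 = 0
  Node 1: (V_1 - V_0)/16000 + (V_1 - V_2)/3300 + (V_1 - V_4)/82000 = 0
  Node 2: (V_2 - V_1)/3300 + (V_2 - 0)/390 = 0
  Node 3: (V_3 - V_0)/9.1 + (V_3 - V_4)/36000 = 0
  Node 4: (V_4 - V_1)/82000 + (V_4 - V_3)/36000 + (V_4 - 0)/1100 = 0
Collecting terms (coefficients in siemens):
  0.11·V_0 - 0.0000625·V_1 - 0.1099·V_3 = 1
  0.0003777·V_1 - 0.0000625·V_0 - 0.000303·V_2 - 0.0000122·V_4 = 0
  0.002867·V_2 - 0.000303·V_1 = 0
  0.1099·V_3 - 0.1099·V_0 - 0.00002778·V_4 = 0
  0.0009491·V_4 - 0.0000122·V_1 - 0.00002778·V_3 = 0
Solving these 5 simultaneous equations (Gaussian elimination) gives:
  V_0 = 12820 V, V_1 = 2331 V, V_2 = 246.4 V, V_3 = 12810 V
  V_4 = 405 V
R_eq = V_0 / 1 A = 12820 Ω = 12.82 kΩ

Final answer: 12.82 kΩ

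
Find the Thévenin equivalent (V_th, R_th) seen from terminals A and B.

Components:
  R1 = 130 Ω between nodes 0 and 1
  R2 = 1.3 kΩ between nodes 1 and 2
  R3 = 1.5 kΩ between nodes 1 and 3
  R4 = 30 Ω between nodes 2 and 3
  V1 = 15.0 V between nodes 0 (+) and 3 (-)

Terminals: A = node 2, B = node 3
Step 1 — V_th is the open-circuit voltage V_A - V_B (nothing connected across the terminals).
Nodal analysis, taking node 3 as the 0 V reference.
Source V1 fixes V_0 = 15 V.
KCL at each unknown node (sum of currents leaving = 0; resistances in Ω):
  Node 1: (V_1 - 15)/130 + (V_1 - V_2)/1300 + (V_1 - 0)/1500 = 0
  Node 2: (V_2 - V_1)/1300 + (V_2 - 0)/30 = 0
Collecting terms (coefficients in siemens):
  0.009128·V_1 - 0.0007692·V_2 = 0.1154
  0.0341·V_2 - 0.0007692·V_1 = 0
Determinant D = (0.009128)(0.0341) - (-0.0007692)(-0.0007692) = 0.0003107
V_1 = [(0.1154)(0.0341) - (-0.0007692)(0)]/D = 12.66 V
V_2 = [(0.009128)(0) - (0.1154)(-0.0007692)]/D = 0.2857 V
V_th = V_2 - V_3 = 0.2857 - 0 = 0.2857 V
Step 2 — R_th: zero the source — replace V1 by a short circuit (node 3 merges into node 0) — and find the resistance seen between A (node 2) and B (node 0).
Reduce the network between node 2 (A) and node 0 (B) by series/parallel combination:
  Rp1 = R1 ‖ R3 (parallel, both between nodes 0 and 1) = 1/(1/130 + 1/1500) = 119.6 Ω
  Rs1 = R2 + Rp1 (series, joined only at node 1) = 1300 + 119.6 = 1420 Ω
  Rp2 = R4 ‖ Rs1 (parallel, both between nodes 0 and 2) = 1/(1/30 + 1/1420) = 29.38 Ω
R_th = 29.38 Ω

Final answer: V_th = 0.2857 V, R_th = 29.38 Ω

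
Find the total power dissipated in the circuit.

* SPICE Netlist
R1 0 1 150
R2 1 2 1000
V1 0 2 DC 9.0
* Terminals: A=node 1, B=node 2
Nodal analysis, taking node 2 as the 0 V reference.
Source V1 fixes V_0 = 9 V.
KCL at each unknown node (sum of currents leaving = 0; resistances in Ω):
  Node 1: (V_1 - 9)/150 + (V_1 - 0)/1000 = 0
Collecting terms: 0.007667 × V_1 = 0.06  =>  V_1 = 7.826 V
Power in each resistor, P = (ΔV)²/R:
  P_R1 = (9 - 7.826)²/150 = 0.009187 W
  P_R2 = (7.826 - 0)²/1000 = 0.06125 W
P_total = P_R1 + P_R2 = 0.07043 W

Final answer: 0.07043 W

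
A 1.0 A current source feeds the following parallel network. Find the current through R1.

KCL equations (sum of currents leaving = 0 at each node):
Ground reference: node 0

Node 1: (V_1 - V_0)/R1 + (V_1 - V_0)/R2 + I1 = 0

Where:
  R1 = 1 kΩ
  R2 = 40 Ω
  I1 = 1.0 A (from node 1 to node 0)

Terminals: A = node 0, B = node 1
All resistors sit directly between nodes 0 and 1, so they are in parallel and share one voltage V; the full source current 1 A splits among them.
1/R_par = 1/1000 + 1/40 = 0.026 S  =>  R_par = 38.46 Ω
V = I × R_par = 1 × 38.46 = 38.46 V
I_R1 = V/R1 = 38.46/1000 = 0.03846 A

Final answer: 0.03846 A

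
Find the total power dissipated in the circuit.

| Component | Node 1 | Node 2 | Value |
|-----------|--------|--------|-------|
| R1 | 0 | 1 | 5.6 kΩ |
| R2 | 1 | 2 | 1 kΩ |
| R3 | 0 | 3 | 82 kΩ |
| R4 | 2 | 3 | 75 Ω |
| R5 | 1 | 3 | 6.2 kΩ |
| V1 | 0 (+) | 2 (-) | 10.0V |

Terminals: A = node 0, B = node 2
Nodal analysis, taking node 2 as the 0 V reference.
Source V1 fixes V_0 = 10 V.
KCL at each unknown node (sum of currents leaving = 0; resistances in Ω):
  Node 1: (V_1 - 10)/5600 + (V_1 - 0)/1000 + (V_1 - V_3)/6200 = 0
  Node 3: (V_3 - 10)/82000 + (V_3 - 0)/75 + (V_3 - V_1)/6200 = 0
Collecting terms (coefficients in siemens):
  0.00134·V_1 - 0.0001613·V_3 = 0.001786
  0.01351·V_3 - 0.0001613·V_1 = 0.000122
Determinant D = (0.00134)(0.01351) - (-0.0001613)(-0.0001613) = 0.00001807
V_1 = [(0.001786)(0.01351) - (-0.0001613)(0.000122)]/D = 1.336 V
V_3 = [(0.00134)(0.000122) - (0.001786)(-0.0001613)]/D = 0.02498 V
Power in each resistor, P = (ΔV)²/R:
  P_R1 = (10 - 1.336)²/5600 = 0.01341 W
  P_R2 = (1.336 - 0)²/1000 = 0.001784 W
  P_R3 = (10 - 0.02498)²/82000 = 0.001213 W
  P_R4 = (0 - 0.02498)²/75 = 0.00000832 W
  P_R5 = (1.336 - 0.02498)²/6200 = 0.0002771 W
P_total = P_R1 + P_R2 + P_R3 + P_R4 + P_R5 = 0.01669 W

Final answer: 0.01669 W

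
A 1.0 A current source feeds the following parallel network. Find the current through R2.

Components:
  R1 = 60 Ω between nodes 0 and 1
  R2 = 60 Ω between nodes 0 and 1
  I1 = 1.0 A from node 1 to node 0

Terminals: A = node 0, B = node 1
All resistors sit directly between nodes 0 and 1, so they are in parallel and share one voltage V; the full source current 1 A splits among them.
1/R_par = 1/60 + 1/60 = 0.03333 S  =>  R_par = 30 Ω
V = I × R_par = 1 × 30 = 30 V
I_R2 = V/R2 = 30/60 = 0.5 A

Final answer: 0.5 A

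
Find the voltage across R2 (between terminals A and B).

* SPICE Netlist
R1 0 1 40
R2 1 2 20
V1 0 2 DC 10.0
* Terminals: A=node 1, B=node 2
R1 and R2 are in series across V1 (node 0 → node 1 → node 2), and the output A–B is taken across R2, so this is a voltage divider.
Series current: I = V1/(R1 + R2) = 10/(40 + 20) = 10/60 = 0.1667 A
V_R2 = I × R2 = V1 × R2/(R1 + R2) = 10 × 20/60 = 3.333 V

Final answer: 3.333 V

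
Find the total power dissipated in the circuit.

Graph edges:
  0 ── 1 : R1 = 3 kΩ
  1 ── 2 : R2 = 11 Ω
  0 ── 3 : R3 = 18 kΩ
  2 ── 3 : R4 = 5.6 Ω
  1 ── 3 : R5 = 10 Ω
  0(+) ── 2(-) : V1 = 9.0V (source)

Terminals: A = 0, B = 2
Nodal analysis, taking node 2 as the 0 V reference.
Source V1 fixes V_0 = 9 V.
KCL at each unknown node (sum of currents leaving = 0; resistances in Ω):
  Node 1: (V_1 - 9)/3000 + (V_1 - 0)/11 + (V_1 - V_3)/10 = 0
  Node 3: (V_3 - 9)/18000 + (V_3 - 0)/5.6 + (V_3 - V_1)/10 = 0
Collecting terms (coefficients in siemens):
  0.1912·V_1 - 0.1·V_3 = 0.003
  0.2786·V_3 - 0.1·V_1 = 0.0005
Determinant D = (0.1912)(0.2786) - (-0.1)(-0.1) = 0.04329
V_1 = [(0.003)(0.2786) - (-0.1)(0.0005)]/D = 0.02047 V
V_3 = [(0.1912)(0.0005) - (0.003)(-0.1)]/D = 0.00914 V
Power in each resistor, P = (ΔV)²/R:
  P_R1 = (9 - 0.02047)²/3000 = 0.02688 W
  P_R2 = (0.02047 - 0)²/11 = 0.00003808 W
  P_R3 = (9 - 0.00914)²/18000 = 0.004491 W
  P_R4 = (0 - 0.00914)²/5.6 = 0.00001492 W
  P_R5 = (0.02047 - 0.00914)²/10 = 0.00001283 W
P_total = P_R1 + P_R2 + P_R3 + P_R4 + P_R5 = 0.03143 W

Final answer: 0.03143 W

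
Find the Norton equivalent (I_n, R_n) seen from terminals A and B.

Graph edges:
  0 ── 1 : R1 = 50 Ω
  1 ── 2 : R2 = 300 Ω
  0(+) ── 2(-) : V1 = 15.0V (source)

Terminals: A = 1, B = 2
Find the Thévenin equivalent first; then I_n = V_th/R_th and R_n = R_th.
Step 1 — V_th is the open-circuit voltage V_A - V_B (nothing connected across the terminals).
Nodal analysis, taking node 2 as the 0 V reference.
Source V1 fixes V_0 = 15 V.
KCL at each unknown node (sum of currents leaving = 0; resistances in Ω):
  Node 1: (V_1 - 15)/50 + (V_1 - 0)/300 = 0
Collecting terms: 0.02333 × V_1 = 0.3  =>  V_1 = 12.86 V
V_th = V_1 - V_2 = 12.86 - 0 = 12.86 V
Step 2 — R_th: zero the source — replace V1 by a short circuit (node 2 merges into node 0) — and find the resistance seen between A (node 1) and B (node 0).
Reduce the network between node 1 (A) and node 0 (B) by series/parallel combination:
  Rp1 = R1 ‖ R2 (parallel, both between nodes 0 and 1) = 1/(1/50 + 1/300) = 42.86 Ω
R_th = 42.86 Ω
I_n = V_th/R_th = 12.86/42.86 = 0.3 A, and R_n = R_th = 42.86 Ω

Final answer: I_n = 0.3 A, R_n = 42.86 Ω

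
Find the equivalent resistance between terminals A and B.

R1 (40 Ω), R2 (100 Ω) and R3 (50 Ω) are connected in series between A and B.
Reduce the network between node 0 (A) and node 3 (B) by series/parallel combination:
  Rs1 = R1 + R2 (series, joined only at node 1) = 40 + 100 = 140 Ω
  Rs2 = R3 + Rs1 (series, joined only at node 2) = 50 + 140 = 190 Ω
R_eq = 190 Ω

Final answer: 190 Ω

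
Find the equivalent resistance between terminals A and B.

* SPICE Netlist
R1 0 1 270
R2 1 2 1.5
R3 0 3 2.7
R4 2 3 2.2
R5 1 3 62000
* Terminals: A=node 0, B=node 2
The network is not a plain series/parallel combination. Inject a 1 A test current into terminal A (node 0) and return it from terminal B (node 2); then R_eq = V_A / (1 A).
Nodal analysis, taking node 2 as the 0 V reference.
Current source I_test pushes 1 A into node 0 and draws it out of node 2.
KCL at each unknown node (sum of currents leaving = 0; resistances in Ω):
  Node 0: (V_0 - V_1)/270 + (V_0 - V_3)/2.7 - 1 = 0
  Node 1: (V_1 - V_0)/270 + (V_1 - 0)/1.5 + (V_1 - V_3)/62000 = 0
  Node 3: (V_3 - V_0)/2.7 + (V_3 - V_1)/62000 + (V_3 - 0)/2.2 = 0
Collecting terms (coefficients in siemens):
  0.3741·V_0 - 0.003704·V_1 - 0.3704·V_3 = 1
  0.6704·V_1 - 0.003704·V_0 - 0.00001613·V_3 = 0
  0.8249·V_3 - 0.3704·V_0 - 0.00001613·V_1 = 0
Solving these 3 simultaneous equations (Gaussian elimination) gives:
  V_0 = 4.813 V, V_1 = 0.02664 V, V_3 = 2.161 V
R_eq = V_0 / 1 A = 4.813 Ω

Final answer: 4.813 Ω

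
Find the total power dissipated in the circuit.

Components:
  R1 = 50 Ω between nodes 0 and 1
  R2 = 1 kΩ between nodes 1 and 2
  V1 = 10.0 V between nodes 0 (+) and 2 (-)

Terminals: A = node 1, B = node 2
Nodal analysis, taking node 2 as the 0 V reference.
Source V1 fixes V_0 = 10 V.
KCL at each unknown node (sum of currents leaving = 0; resistances in Ω):
  Node 1: (V_1 - 10)/50 + (V_1 - 0)/1000 = 0
Collecting terms: 0.021 × V_1 = 0.2  =>  V_1 = 9.524 V
Power in each resistor, P = (ΔV)²/R:
  P_R1 = (10 - 9.524)²/50 = 0.004535 W
  P_R2 = (9.524 - 0)²/1000 = 0.0907 W
P_total = P_R1 + P_R2 = 0.09524 W

Final answer: 0.09524 W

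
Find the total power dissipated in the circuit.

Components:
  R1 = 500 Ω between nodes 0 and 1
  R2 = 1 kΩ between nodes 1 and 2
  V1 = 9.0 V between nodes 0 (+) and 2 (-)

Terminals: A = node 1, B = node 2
Nodal analysis, taking node 2 as the 0 V reference.
Source V1 fixes V_0 = 9 V.
KCL at each unknown node (sum of currents leaving = 0; resistances in Ω):
  Node 1: (V_1 - 9)/500 + (V_1 - 0)/1000 = 0
Collecting terms: 0.003 × V_1 = 0.018  =>  V_1 = 6 V
Power in each resistor, P = (ΔV)²/R:
  P_R1 = (9 - 6)²/500 = 0.018 W
  P_R2 = (6 - 0)²/1000 = 0.036 W
P_total = P_R1 + P_R2 = 0.054 W

Final answer: 0.054 W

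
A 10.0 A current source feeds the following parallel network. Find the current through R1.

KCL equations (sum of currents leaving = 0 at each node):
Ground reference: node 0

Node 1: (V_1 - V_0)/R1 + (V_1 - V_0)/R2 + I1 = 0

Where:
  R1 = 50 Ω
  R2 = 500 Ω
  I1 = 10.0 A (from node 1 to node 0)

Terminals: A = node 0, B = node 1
All resistors sit directly between nodes 0 and 1, so they are in parallel and share one voltage V; the full source current 10 A splits among them.
1/R_par = 1/50 + 1/500 = 0.022 S  =>  R_par = 45.45 Ω
V = I × R_par = 10 × 45.45 = 454.5 V
I_R1 = V/R1 = 454.5/50 = 9.091 A

Final answer: 9.091 A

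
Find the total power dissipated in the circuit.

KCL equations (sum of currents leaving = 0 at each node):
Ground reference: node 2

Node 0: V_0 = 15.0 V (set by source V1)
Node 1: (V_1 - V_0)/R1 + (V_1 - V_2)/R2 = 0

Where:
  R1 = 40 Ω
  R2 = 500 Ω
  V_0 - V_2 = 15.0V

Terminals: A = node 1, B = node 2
Nodal analysis, taking node 2 as the 0 V reference.
Source V1 fixes V_0 = 15 V.
KCL at each unknown node (sum of currents leaving = 0; resistances in Ω):
  Node 1: (V_1 - 15)/40 + (V_1 - 0)/500 = 0
Collecting terms: 0.027 × V_1 = 0.375  =>  V_1 = 13.89 V
Power in each resistor, P = (ΔV)²/R:
  P_R1 = (15 - 13.89)²/40 = 0.03086 W
  P_R2 = (13.89 - 0)²/500 = 0.3858 W
P_total = P_R1 + P_R2 = 0.4167 W

Final answer: 0.4167 W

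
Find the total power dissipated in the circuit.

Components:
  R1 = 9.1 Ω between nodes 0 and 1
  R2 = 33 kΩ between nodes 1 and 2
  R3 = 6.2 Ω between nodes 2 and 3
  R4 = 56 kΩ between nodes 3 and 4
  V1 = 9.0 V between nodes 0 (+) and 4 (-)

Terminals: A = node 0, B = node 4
Nodal analysis, taking node 4 as the 0 V reference.
Source V1 fixes V_0 = 9 V.
KCL at each unknown node (sum of currents leaving = 0; resistances in Ω):
  Node 1: (V_1 - 9)/9.1 + (V_1 - V_2)/33000 = 0
  Node 2: (V_2 - V_1)/33000 + (V_2 - V_3)/6.2 = 0
  Node 3: (V_3 - V_2)/6.2 + (V_3 - 0)/56000 = 0
Collecting terms (coefficients in siemens):
  0.1099·V_1 - 0.0000303·V_2 = 0.989
  0.1613·V_2 - 0.0000303·V_1 - 0.1613·V_3 = 0
  0.1613·V_3 - 0.1613·V_2 = 0
Solving these 3 simultaneous equations (Gaussian elimination) gives:
  V_1 = 8.999 V, V_2 = 5.663 V, V_3 = 5.662 V
Power in each resistor, P = (ΔV)²/R:
  P_R1 = (9 - 8.999)²/9.1 = 0.00000009302 W
  P_R2 = (8.999 - 5.663)²/33000 = 0.0003373 W
  P_R3 = (5.663 - 5.662)²/6.2 = 0.00000006338 W
  P_R4 = (5.662 - 0)²/56000 = 0.0005725 W
P_total = P_R1 + P_R2 + P_R3 + P_R4 = 0.00091 W

Final answer: 0.00091 W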